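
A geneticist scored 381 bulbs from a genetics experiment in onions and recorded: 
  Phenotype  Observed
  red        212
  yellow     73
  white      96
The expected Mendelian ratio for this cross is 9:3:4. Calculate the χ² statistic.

Total ratio parts = 16. Expected numbers out of 381:
  red: 381 × 9/16 = 214.3125
  yellow: 381 × 3/16 = 71.4375
  white: 381 × 4/16 = 95.25
χ² = Σ (O − E)² / E
  red: (212 − 214.3125)² / 214.3125 = 0.0250
  yellow: (73 − 71.4375)² / 71.4375 = 0.0342
  white: (96 − 95.25)² / 95.25 = 0.0059
χ² = 0.0250 + 0.0342 + 0.0059 = 0.0651 ≈ 0.065

0.065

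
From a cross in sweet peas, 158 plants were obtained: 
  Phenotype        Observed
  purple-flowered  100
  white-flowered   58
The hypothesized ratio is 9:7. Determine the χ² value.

Expected counts for N = 158 under a 9:7 ratio (total parts = 16):
  purple-flowered: 158 × 9/16 = 88.875
  white-flowered: 158 × 7/16 = 69.125
χ² = Σ (O − E)² / E
  purple-flowered: (100 − 88.875)² / 88.875 = 1.3926
  white-flowered: (58 − 69.125)² / 69.125 = 1.7905
χ² = 1.3926 + 1.7905 = 3.1831 ≈ 3.183

3.183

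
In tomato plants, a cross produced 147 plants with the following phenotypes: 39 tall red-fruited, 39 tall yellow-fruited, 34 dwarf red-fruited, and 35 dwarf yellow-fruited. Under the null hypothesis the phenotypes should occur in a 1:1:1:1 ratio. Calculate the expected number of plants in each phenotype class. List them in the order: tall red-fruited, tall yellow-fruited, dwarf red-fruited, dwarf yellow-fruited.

Expected counts for N = 147 under a 1:1:1:1 ratio (total parts = 4):
  tall red-fruited: 147 × 1/4 = 36.75
  tall yellow-fruited: 147 × 1/4 = 36.75
  dwarf red-fruited: 147 × 1/4 = 36.75
  dwarf yellow-fruited: 147 × 1/4 = 36.75

36.75, 36.75, 36.75, 36.75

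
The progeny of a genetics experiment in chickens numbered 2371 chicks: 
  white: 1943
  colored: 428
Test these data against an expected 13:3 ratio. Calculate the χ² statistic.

Expected counts for N = 2371 under a 13:3 ratio (total parts = 16):
  white: 2371 × 13/16 = 1926.4375
  colored: 2371 × 3/16 = 444.5625
χ² = Σ (O − E)² / E
  white: (1943 − 1926.4375)² / 1926.4375 = 0.1424
  colored: (428 − 444.5625)² / 444.5625 = 0.6170
χ² = 0.1424 + 0.6170 = 0.7594 ≈ 0.759

0.759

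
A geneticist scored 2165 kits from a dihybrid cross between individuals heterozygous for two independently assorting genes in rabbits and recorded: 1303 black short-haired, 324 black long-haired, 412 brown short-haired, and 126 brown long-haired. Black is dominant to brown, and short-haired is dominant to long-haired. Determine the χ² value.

A dihybrid F₂ with independent assortment and complete dominance at both loci gives a 9:3:3:1 phenotypic ratio.
Expected counts for N = 2165 under a 9:3:3:1 ratio (total parts = 16):
  black short-haired: 2165 × 9/16 = 1217.8125
  black long-haired: 2165 × 3/16 = 405.9375
  brown short-haired: 2165 × 3/16 = 405.9375
  brown long-haired: 2165 × 1/16 = 135.3125
χ² = Σ (O − E)² / E
  black short-haired: (1303 − 1217.8125)² / 1217.8125 = 5.9590
  black long-haired: (324 − 405.9375)² / 405.9375 = 16.5389
  brown short-haired: (412 − 405.9375)² / 405.9375 = 0.0905
  brown long-haired: (126 − 135.3125)² / 135.3125 = 0.6409
χ² = 5.9590 + 16.5389 + 0.0905 + 0.6409 = 23.2293 ≈ 23.229

23.229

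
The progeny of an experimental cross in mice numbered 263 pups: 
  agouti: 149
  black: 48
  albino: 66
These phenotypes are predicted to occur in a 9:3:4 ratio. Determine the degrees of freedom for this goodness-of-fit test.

A goodness-of-fit test with 3 phenotype classes has df = 3 − 1 = 2.

2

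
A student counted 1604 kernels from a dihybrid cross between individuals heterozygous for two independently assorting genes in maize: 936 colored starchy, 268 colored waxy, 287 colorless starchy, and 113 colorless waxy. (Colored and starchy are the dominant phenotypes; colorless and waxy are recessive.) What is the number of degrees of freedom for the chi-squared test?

A dihybrid F₂ with independent assortment and complete dominance at both loci gives a 9:3:3:1 phenotypic ratio.
A goodness-of-fit test with 4 phenotype classes has df = 4 − 1 = 3.

3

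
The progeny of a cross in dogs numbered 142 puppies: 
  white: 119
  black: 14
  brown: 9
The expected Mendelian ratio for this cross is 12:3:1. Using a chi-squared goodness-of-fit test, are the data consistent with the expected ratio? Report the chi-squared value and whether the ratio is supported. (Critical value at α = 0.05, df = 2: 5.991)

7.455; not consistent

Under the 12:3:1 hypothesis (Σ ratio = 16, N = 142):
  white: 142 × 12/16 = 106.5
  black: 142 × 3/16 = 26.625
  brown: 142 × 1/16 = 8.875
χ² = Σ (O − E)² / E
  white: (119 − 106.5)² / 106.5 = 1.4671
  black: (14 − 26.625)² / 26.625 = 5.9865
  brown: (9 − 8.875)² / 8.875 = 0.0018
χ² = 1.4671 + 5.9865 + 0.0018 = 7.4554 ≈ 7.455
Degrees of freedom = 3 − 1 = 2; critical value at α = 0.05 is 5.991.
Since 7.455 > 5.991, we reject the null hypothesis — the data do not fit the 12:3:1 ratio.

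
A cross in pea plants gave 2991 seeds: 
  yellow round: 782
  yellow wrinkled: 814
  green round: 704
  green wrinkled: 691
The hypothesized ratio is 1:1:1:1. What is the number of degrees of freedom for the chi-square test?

3

A goodness-of-fit test with 4 phenotype classes has df = 4 − 1 = 3.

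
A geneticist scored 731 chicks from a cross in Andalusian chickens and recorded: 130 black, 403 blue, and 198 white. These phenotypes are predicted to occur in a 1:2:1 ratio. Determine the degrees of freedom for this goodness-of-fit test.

2

A goodness-of-fit test with 3 phenotype classes has df = 3 − 1 = 2.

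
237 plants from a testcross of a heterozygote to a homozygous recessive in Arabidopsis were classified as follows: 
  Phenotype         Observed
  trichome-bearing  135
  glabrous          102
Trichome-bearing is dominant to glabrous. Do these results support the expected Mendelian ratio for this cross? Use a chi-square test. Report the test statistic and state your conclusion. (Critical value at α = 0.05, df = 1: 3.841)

4.595; not consistent

A testcross of a heterozygote (Aa × aa) gives a 1:1 phenotypic ratio.
Under the 1:1 hypothesis (Σ ratio = 2, N = 237):
  trichome-bearing: 237 × 1/2 = 118.5
  glabrous: 237 × 1/2 = 118.5
χ² = Σ (O − E)² / E
  trichome-bearing: (135 − 118.5)² / 118.5 = 2.2975
  glabrous: (102 − 118.5)² / 118.5 = 2.2975
χ² = 2.2975 + 2.2975 = 4.595
Degrees of freedom = 2 − 1 = 1; critical value at α = 0.05 is 3.841.
Since 4.595 > 3.841, we reject the null hypothesis — the data do not fit the 1:1 ratio.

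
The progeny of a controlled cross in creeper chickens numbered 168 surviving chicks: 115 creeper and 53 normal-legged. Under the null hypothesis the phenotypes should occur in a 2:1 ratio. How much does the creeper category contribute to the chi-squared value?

Under the 2:1 hypothesis (Σ ratio = 3, N = 168):
  creeper: 168 × 2/3 = 112
  normal-legged: 168 × 1/3 = 56
Contribution of creeper: (115 − 112)² / 112 = 0.0804

0.080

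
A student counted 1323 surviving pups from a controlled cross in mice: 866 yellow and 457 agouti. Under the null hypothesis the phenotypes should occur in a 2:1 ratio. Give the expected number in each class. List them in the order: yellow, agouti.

882, 441

The 2:1 ratio has 3 parts, so with N = 1323 the expected counts are:
  yellow: 1323 × 2/3 = 882
  agouti: 1323 × 1/3 = 441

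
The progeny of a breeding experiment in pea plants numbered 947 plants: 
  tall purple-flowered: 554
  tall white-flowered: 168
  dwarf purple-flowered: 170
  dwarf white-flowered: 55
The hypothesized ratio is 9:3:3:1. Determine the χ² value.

1.986

Expected counts for N = 947 under a 9:3:3:1 ratio (total parts = 16):
  tall purple-flowered: 947 × 9/16 = 532.6875
  tall white-flowered: 947 × 3/16 = 177.5625
  dwarf purple-flowered: 947 × 3/16 = 177.5625
  dwarf white-flowered: 947 × 1/16 = 59.1875
χ² = Σ (O − E)² / E
  tall purple-flowered: (554 − 532.6875)² / 532.6875 = 0.8527
  tall white-flowered: (168 − 177.5625)² / 177.5625 = 0.5150
  dwarf purple-flowered: (170 − 177.5625)² / 177.5625 = 0.3221
  dwarf white-flowered: (55 − 59.1875)² / 59.1875 = 0.2963
χ² = 0.8527 + 0.5150 + 0.3221 + 0.2963 = 1.9861 ≈ 1.986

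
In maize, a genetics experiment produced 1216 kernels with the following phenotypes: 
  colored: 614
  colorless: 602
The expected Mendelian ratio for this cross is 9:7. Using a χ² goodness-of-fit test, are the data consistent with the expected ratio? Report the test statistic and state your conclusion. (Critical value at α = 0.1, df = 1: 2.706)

16.374; not consistent

The 9:7 ratio has 16 parts, so with N = 1216 the expected counts are:
  colored: 1216 × 9/16 = 684
  colorless: 1216 × 7/16 = 532
χ² = Σ (O − E)² / E
  colored: (614 − 684)² / 684 = 7.1637
  colorless: (602 − 532)² / 532 = 9.2105
χ² = 7.1637 + 9.2105 = 16.3742 ≈ 16.374
Degrees of freedom = 2 − 1 = 1; critical value at α = 0.1 is 2.706.
Since 16.374 > 2.706, we reject the null hypothesis — the data do not fit the 9:7 ratio.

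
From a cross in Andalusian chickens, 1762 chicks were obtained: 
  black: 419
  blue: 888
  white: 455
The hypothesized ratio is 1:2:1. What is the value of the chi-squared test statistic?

1.582

Under the 1:2:1 hypothesis (Σ ratio = 4, N = 1762):
  black: 1762 × 1/4 = 440.5
  blue: 1762 × 2/4 = 881
  white: 1762 × 1/4 = 440.5
χ² = Σ (O − E)² / E
  black: (419 − 440.5)² / 440.5 = 1.0494
  blue: (888 − 881)² / 881 = 0.0556
  white: (455 − 440.5)² / 440.5 = 0.4773
χ² = 1.0494 + 0.0556 + 0.4773 = 1.5823 ≈ 1.582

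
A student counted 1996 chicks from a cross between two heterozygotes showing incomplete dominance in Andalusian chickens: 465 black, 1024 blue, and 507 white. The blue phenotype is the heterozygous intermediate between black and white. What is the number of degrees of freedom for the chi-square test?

2

With incomplete dominance, a heterozygote × heterozygote cross gives a 1:2:1 phenotypic ratio.
A goodness-of-fit test with 3 phenotype classes has df = 3 − 1 = 2.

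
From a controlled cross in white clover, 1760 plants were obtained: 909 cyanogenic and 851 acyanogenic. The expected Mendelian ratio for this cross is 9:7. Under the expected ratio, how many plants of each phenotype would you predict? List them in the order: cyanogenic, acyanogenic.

990, 770

Total ratio parts = 16. Expected numbers out of 1760:
  cyanogenic: 1760 × 9/16 = 990
  acyanogenic: 1760 × 7/16 = 770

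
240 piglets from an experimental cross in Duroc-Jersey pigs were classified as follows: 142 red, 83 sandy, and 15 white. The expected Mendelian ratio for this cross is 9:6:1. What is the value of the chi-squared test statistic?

Expected counts for N = 240 under a 9:6:1 ratio (total parts = 16):
  red: 240 × 9/16 = 135
  sandy: 240 × 6/16 = 90
  white: 240 × 1/16 = 15
χ² = Σ (O − E)² / E
  red: (142 − 135)² / 135 = 0.3630
  sandy: (83 − 90)² / 90 = 0.5444
  white: (15 − 15)² / 15 = 0.0000
χ² = 0.3630 + 0.5444 + 0.0000 = 0.9074 ≈ 0.907

0.907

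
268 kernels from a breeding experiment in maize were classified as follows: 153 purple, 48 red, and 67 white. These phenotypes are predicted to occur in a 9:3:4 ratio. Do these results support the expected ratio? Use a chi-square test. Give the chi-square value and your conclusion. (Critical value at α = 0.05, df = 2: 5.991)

The 9:3:4 ratio has 16 parts, so with N = 268 the expected counts are:
  purple: 268 × 9/16 = 150.75
  red: 268 × 3/16 = 50.25
  white: 268 × 4/16 = 67
χ² = Σ (O − E)² / E
  purple: (153 − 150.75)² / 150.75 = 0.0336
  red: (48 − 50.25)² / 50.25 = 0.1007
  white: (67 − 67)² / 67 = 0.0000
χ² = 0.0336 + 0.1007 + 0.0000 = 0.1343 ≈ 0.134
Degrees of freedom = 3 − 1 = 2; critical value at α = 0.05 is 5.991.
Since 0.134 < 5.991, we fail to reject the null hypothesis — the data are consistent with the 9:3:4 ratio.

0.134; consistent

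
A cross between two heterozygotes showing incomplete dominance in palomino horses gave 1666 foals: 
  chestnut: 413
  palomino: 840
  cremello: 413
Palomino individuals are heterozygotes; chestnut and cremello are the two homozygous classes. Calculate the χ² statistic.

With incomplete dominance, a heterozygote × heterozygote cross gives a 1:2:1 phenotypic ratio.
The 1:2:1 ratio has 4 parts, so with N = 1666 the expected counts are:
  chestnut: 1666 × 1/4 = 416.5
  palomino: 1666 × 2/4 = 833
  cremello: 1666 × 1/4 = 416.5
χ² = Σ (O − E)² / E
  chestnut: (413 − 416.5)² / 416.5 = 0.0294
  palomino: (840 − 833)² / 833 = 0.0588
  cremello: (413 − 416.5)² / 416.5 = 0.0294
χ² = 0.0294 + 0.0588 + 0.0294 = 0.1176 ≈ 0.118

0.118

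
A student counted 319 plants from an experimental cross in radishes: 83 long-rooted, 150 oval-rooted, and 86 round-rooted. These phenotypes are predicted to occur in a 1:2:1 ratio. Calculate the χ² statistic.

1.188

Expected counts for N = 319 under a 1:2:1 ratio (total parts = 4):
  long-rooted: 319 × 1/4 = 79.75
  oval-rooted: 319 × 2/4 = 159.5
  round-rooted: 319 × 1/4 = 79.75
χ² = Σ (O − E)² / E
  long-rooted: (83 − 79.75)² / 79.75 = 0.1324
  oval-rooted: (150 − 159.5)² / 159.5 = 0.5658
  round-rooted: (86 − 79.75)² / 79.75 = 0.4898
χ² = 0.1324 + 0.5658 + 0.4898 = 1.188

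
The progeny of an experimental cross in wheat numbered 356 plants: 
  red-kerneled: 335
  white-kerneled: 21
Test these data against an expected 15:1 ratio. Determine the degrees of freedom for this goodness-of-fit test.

1

A goodness-of-fit test with 2 phenotype classes has df = 2 − 1 = 1.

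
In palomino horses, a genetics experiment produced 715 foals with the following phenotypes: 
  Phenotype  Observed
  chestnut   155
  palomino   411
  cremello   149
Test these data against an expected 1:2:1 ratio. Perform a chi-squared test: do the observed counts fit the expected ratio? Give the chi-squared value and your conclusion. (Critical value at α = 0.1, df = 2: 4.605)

The 1:2:1 ratio has 4 parts, so with N = 715 the expected counts are:
  chestnut: 715 × 1/4 = 178.75
  palomino: 715 × 2/4 = 357.5
  cremello: 715 × 1/4 = 178.75
χ² = Σ (O − E)² / E
  chestnut: (155 − 178.75)² / 178.75 = 3.1556
  palomino: (411 − 357.5)² / 357.5 = 8.0063
  cremello: (149 − 178.75)² / 178.75 = 4.9514
χ² = 3.1556 + 8.0063 + 4.9514 = 16.1133 ≈ 16.113
Degrees of freedom = 3 − 1 = 2; critical value at α = 0.1 is 4.605.
Since 16.113 > 4.605, we reject the null hypothesis — the data do not fit the 1:2:1 ratio.

16.113; not consistent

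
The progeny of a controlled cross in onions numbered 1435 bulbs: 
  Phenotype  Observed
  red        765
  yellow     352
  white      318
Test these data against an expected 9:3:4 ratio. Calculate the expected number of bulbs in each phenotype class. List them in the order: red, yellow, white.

Under the 9:3:4 hypothesis (Σ ratio = 16, N = 1435):
  red: 1435 × 9/16 = 807.1875
  yellow: 1435 × 3/16 = 269.0625
  white: 1435 × 4/16 = 358.75

807.1875, 269.0625, 358.75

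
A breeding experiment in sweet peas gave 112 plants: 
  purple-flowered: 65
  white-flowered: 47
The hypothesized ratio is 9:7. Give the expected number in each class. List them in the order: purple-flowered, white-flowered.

Under the 9:7 hypothesis (Σ ratio = 16, N = 112):
  purple-flowered: 112 × 9/16 = 63
  white-flowered: 112 × 7/16 = 49

63, 49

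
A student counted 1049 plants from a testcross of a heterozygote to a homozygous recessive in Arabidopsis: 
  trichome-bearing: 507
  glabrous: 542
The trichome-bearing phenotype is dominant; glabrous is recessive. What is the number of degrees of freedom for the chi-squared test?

A testcross of a heterozygote (Aa × aa) gives a 1:1 phenotypic ratio.
A goodness-of-fit test with 2 phenotype classes has df = 2 − 1 = 1.

1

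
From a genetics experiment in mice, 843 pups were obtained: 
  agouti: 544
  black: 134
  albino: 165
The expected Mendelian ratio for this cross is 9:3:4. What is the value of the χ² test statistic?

23.873

The 9:3:4 ratio has 16 parts, so with N = 843 the expected counts are:
  agouti: 843 × 9/16 = 474.1875
  black: 843 × 3/16 = 158.0625
  albino: 843 × 4/16 = 210.75
χ² = Σ (O − E)² / E
  agouti: (544 − 474.1875)² / 474.1875 = 10.2782
  black: (134 − 158.0625)² / 158.0625 = 3.6631
  albino: (165 − 210.75)² / 210.75 = 9.9315
χ² = 10.2782 + 3.6631 + 9.9315 = 23.8728 ≈ 23.873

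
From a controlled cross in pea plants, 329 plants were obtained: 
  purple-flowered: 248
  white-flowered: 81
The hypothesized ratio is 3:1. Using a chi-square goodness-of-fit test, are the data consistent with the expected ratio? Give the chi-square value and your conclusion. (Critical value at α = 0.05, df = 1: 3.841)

0.025; consistent

Under the 3:1 hypothesis (Σ ratio = 4, N = 329):
  purple-flowered: 329 × 3/4 = 246.75
  white-flowered: 329 × 1/4 = 82.25
χ² = Σ (O − E)² / E
  purple-flowered: (248 − 246.75)² / 246.75 = 0.0063
  white-flowered: (81 − 82.25)² / 82.25 = 0.0190
χ² = 0.0063 + 0.0190 = 0.0253 ≈ 0.025
Degrees of freedom = 2 − 1 = 1; critical value at α = 0.05 is 3.841.
Since 0.025 < 3.841, we fail to reject the null hypothesis — the data are consistent with the 3:1 ratio.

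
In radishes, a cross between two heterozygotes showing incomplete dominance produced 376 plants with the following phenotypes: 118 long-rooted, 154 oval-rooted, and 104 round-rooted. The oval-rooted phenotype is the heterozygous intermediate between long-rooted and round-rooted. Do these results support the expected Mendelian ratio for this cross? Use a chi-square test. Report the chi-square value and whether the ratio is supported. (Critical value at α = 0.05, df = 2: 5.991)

13.340; not consistent

With incomplete dominance, a heterozygote × heterozygote cross gives a 1:2:1 phenotypic ratio.
The 1:2:1 ratio has 4 parts, so with N = 376 the expected counts are:
  long-rooted: 376 × 1/4 = 94
  oval-rooted: 376 × 2/4 = 188
  round-rooted: 376 × 1/4 = 94
χ² = Σ (O − E)² / E
  long-rooted: (118 − 94)² / 94 = 6.1277
  oval-rooted: (154 − 188)² / 188 = 6.1489
  round-rooted: (104 − 94)² / 94 = 1.0638
χ² = 6.1277 + 6.1489 + 1.0638 = 13.3404 ≈ 13.340
Degrees of freedom = 3 − 1 = 2; critical value at α = 0.05 is 5.991.
Since 13.340 > 5.991, we reject the null hypothesis — the data do not fit the 1:2:1 ratio.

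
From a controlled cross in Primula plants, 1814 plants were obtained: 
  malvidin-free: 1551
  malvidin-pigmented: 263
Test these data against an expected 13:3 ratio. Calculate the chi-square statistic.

21.524

Expected counts for N = 1814 under a 13:3 ratio (total parts = 16):
  malvidin-free: 1814 × 13/16 = 1473.875
  malvidin-pigmented: 1814 × 3/16 = 340.125
χ² = Σ (O − E)² / E
  malvidin-free: (1551 − 1473.875)² / 1473.875 = 4.0358
  malvidin-pigmented: (263 − 340.125)² / 340.125 = 17.4885
χ² = 4.0358 + 17.4885 = 21.5243 ≈ 21.524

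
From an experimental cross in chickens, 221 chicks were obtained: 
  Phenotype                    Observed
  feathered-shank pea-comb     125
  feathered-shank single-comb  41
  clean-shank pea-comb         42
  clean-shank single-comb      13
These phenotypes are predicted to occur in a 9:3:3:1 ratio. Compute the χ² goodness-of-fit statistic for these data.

Expected counts for N = 221 under a 9:3:3:1 ratio (total parts = 16):
  feathered-shank pea-comb: 221 × 9/16 = 124.3125
  feathered-shank single-comb: 221 × 3/16 = 41.4375
  clean-shank pea-comb: 221 × 3/16 = 41.4375
  clean-shank single-comb: 221 × 1/16 = 13.8125
χ² = Σ (O − E)² / E
  feathered-shank pea-comb: (125 − 124.3125)² / 124.3125 = 0.0038
  feathered-shank single-comb: (41 − 41.4375)² / 41.4375 = 0.0046
  clean-shank pea-comb: (42 − 41.4375)² / 41.4375 = 0.0076
  clean-shank single-comb: (13 − 13.8125)² / 13.8125 = 0.0478
χ² = 0.0038 + 0.0046 + 0.0076 + 0.0478 = 0.0638 ≈ 0.064

0.064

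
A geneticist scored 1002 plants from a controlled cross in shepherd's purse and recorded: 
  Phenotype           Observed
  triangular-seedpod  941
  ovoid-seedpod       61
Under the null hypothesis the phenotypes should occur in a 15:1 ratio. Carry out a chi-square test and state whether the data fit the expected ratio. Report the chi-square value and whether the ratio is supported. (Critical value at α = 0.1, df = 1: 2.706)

Under the 15:1 hypothesis (Σ ratio = 16, N = 1002):
  triangular-seedpod: 1002 × 15/16 = 939.375
  ovoid-seedpod: 1002 × 1/16 = 62.625
χ² = Σ (O − E)² / E
  triangular-seedpod: (941 − 939.375)² / 939.375 = 0.0028
  ovoid-seedpod: (61 − 62.625)² / 62.625 = 0.0422
χ² = 0.0028 + 0.0422 = 0.045
Degrees of freedom = 2 − 1 = 1; critical value at α = 0.1 is 2.706.
Since 0.045 < 2.706, we fail to reject the null hypothesis — the data are consistent with the 15:1 ratio.

0.045; consistent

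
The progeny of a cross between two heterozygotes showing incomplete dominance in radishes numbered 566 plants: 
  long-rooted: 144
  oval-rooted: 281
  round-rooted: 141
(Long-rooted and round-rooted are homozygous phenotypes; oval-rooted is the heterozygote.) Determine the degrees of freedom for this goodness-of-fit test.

With incomplete dominance, a heterozygote × heterozygote cross gives a 1:2:1 phenotypic ratio.
A goodness-of-fit test with 3 phenotype classes has df = 3 − 1 = 2.

2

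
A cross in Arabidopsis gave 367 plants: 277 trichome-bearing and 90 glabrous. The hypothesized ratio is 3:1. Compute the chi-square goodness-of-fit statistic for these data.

0.045

Expected counts for N = 367 under a 3:1 ratio (total parts = 4):
  trichome-bearing: 367 × 3/4 = 275.25
  glabrous: 367 × 1/4 = 91.75
χ² = Σ (O − E)² / E
  trichome-bearing: (277 − 275.25)² / 275.25 = 0.0111
  glabrous: (90 − 91.75)² / 91.75 = 0.0334
χ² = 0.0111 + 0.0334 = 0.0445 ≈ 0.045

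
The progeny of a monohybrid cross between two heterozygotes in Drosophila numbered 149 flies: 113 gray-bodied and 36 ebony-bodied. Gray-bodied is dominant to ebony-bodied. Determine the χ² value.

0.056

For a monohybrid cross between heterozygotes with complete dominance, the expected phenotypic ratio is 3:1.
Under the 3:1 hypothesis (Σ ratio = 4, N = 149):
  gray-bodied: 149 × 3/4 = 111.75
  ebony-bodied: 149 × 1/4 = 37.25
χ² = Σ (O − E)² / E
  gray-bodied: (113 − 111.75)² / 111.75 = 0.0140
  ebony-bodied: (36 − 37.25)² / 37.25 = 0.0419
χ² = 0.0140 + 0.0419 = 0.0559 ≈ 0.056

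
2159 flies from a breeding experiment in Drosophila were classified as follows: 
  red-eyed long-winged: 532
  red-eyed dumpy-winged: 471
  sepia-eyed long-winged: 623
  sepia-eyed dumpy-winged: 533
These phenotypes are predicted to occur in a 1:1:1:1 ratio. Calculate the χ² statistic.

Under the 1:1:1:1 hypothesis (Σ ratio = 4, N = 2159):
  red-eyed long-winged: 2159 × 1/4 = 539.75
  red-eyed dumpy-winged: 2159 × 1/4 = 539.75
  sepia-eyed long-winged: 2159 × 1/4 = 539.75
  sepia-eyed dumpy-winged: 2159 × 1/4 = 539.75
χ² = Σ (O − E)² / E
  red-eyed long-winged: (532 − 539.75)² / 539.75 = 0.1113
  red-eyed dumpy-winged: (471 − 539.75)² / 539.75 = 8.7569
  sepia-eyed long-winged: (623 − 539.75)² / 539.75 = 12.8403
  sepia-eyed dumpy-winged: (533 − 539.75)² / 539.75 = 0.0844
χ² = 0.1113 + 8.7569 + 12.8403 + 0.0844 = 21.7929 ≈ 21.793

21.793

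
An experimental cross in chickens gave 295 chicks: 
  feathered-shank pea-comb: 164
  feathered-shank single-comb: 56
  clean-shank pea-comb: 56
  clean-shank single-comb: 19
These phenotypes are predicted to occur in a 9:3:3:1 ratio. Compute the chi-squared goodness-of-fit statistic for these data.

Under the 9:3:3:1 hypothesis (Σ ratio = 16, N = 295):
  feathered-shank pea-comb: 295 × 9/16 = 165.9375
  feathered-shank single-comb: 295 × 3/16 = 55.3125
  clean-shank pea-comb: 295 × 3/16 = 55.3125
  clean-shank single-comb: 295 × 1/16 = 18.4375
χ² = Σ (O − E)² / E
  feathered-shank pea-comb: (164 − 165.9375)² / 165.9375 = 0.0226
  feathered-shank single-comb: (56 − 55.3125)² / 55.3125 = 0.0085
  clean-shank pea-comb: (56 − 55.3125)² / 55.3125 = 0.0085
  clean-shank single-comb: (19 − 18.4375)² / 18.4375 = 0.0172
χ² = 0.0226 + 0.0085 + 0.0085 + 0.0172 = 0.0568 ≈ 0.057

0.057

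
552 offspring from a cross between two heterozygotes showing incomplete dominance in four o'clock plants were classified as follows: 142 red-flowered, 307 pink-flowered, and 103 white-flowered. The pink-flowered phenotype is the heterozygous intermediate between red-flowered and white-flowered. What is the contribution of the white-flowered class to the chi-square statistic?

With incomplete dominance, a heterozygote × heterozygote cross gives a 1:2:1 phenotypic ratio.
Under the 1:2:1 hypothesis (Σ ratio = 4, N = 552):
  red-flowered: 552 × 1/4 = 138
  pink-flowered: 552 × 2/4 = 276
  white-flowered: 552 × 1/4 = 138
Contribution of white-flowered: (103 − 138)² / 138 = 8.8768

8.877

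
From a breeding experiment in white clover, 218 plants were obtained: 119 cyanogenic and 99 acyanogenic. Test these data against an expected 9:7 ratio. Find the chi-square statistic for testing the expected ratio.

0.245

Under the 9:7 hypothesis (Σ ratio = 16, N = 218):
  cyanogenic: 218 × 9/16 = 122.625
  acyanogenic: 218 × 7/16 = 95.375
χ² = Σ (O − E)² / E
  cyanogenic: (119 − 122.625)² / 122.625 = 0.1072
  acyanogenic: (99 − 95.375)² / 95.375 = 0.1378
χ² = 0.1072 + 0.1378 = 0.245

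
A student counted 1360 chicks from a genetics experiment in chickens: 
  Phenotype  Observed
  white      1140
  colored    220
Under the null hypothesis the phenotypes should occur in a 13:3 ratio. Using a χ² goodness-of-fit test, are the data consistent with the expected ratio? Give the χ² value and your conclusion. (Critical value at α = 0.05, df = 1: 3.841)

The 13:3 ratio has 16 parts, so with N = 1360 the expected counts are:
  white: 1360 × 13/16 = 1105
  colored: 1360 × 3/16 = 255
χ² = Σ (O − E)² / E
  white: (1140 − 1105)² / 1105 = 1.1086
  colored: (220 − 255)² / 255 = 4.8039
χ² = 1.1086 + 4.8039 = 5.9125 ≈ 5.913
Degrees of freedom = 2 − 1 = 1; critical value at α = 0.05 is 3.841.
Since 5.913 > 3.841, we reject the null hypothesis — the data do not fit the 13:3 ratio.

5.913; not consistent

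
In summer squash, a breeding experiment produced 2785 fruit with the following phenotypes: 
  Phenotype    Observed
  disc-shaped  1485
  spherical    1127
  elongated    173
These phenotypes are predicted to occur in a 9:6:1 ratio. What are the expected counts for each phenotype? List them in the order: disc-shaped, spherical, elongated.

Under the 9:6:1 hypothesis (Σ ratio = 16, N = 2785):
  disc-shaped: 2785 × 9/16 = 1566.5625
  spherical: 2785 × 6/16 = 1044.375
  elongated: 2785 × 1/16 = 174.0625

1566.5625, 1044.375, 174.0625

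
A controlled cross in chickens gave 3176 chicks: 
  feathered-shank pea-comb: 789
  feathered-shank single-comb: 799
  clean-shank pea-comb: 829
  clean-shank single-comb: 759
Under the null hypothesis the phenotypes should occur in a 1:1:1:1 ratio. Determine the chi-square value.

The 1:1:1:1 ratio has 4 parts, so with N = 3176 the expected counts are:
  feathered-shank pea-comb: 3176 × 1/4 = 794
  feathered-shank single-comb: 3176 × 1/4 = 794
  clean-shank pea-comb: 3176 × 1/4 = 794
  clean-shank single-comb: 3176 × 1/4 = 794
χ² = Σ (O − E)² / E
  feathered-shank pea-comb: (789 − 794)² / 794 = 0.0315
  feathered-shank single-comb: (799 − 794)² / 794 = 0.0315
  clean-shank pea-comb: (829 − 794)² / 794 = 1.5428
  clean-shank single-comb: (759 − 794)² / 794 = 1.5428
χ² = 0.0315 + 0.0315 + 1.5428 + 1.5428 = 3.1486 ≈ 3.149

3.149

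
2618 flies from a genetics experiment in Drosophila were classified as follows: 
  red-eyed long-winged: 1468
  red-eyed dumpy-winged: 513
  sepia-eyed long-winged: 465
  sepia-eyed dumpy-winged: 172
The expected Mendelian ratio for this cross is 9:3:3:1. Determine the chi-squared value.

Under the 9:3:3:1 hypothesis (Σ ratio = 16, N = 2618):
  red-eyed long-winged: 2618 × 9/16 = 1472.625
  red-eyed dumpy-winged: 2618 × 3/16 = 490.875
  sepia-eyed long-winged: 2618 × 3/16 = 490.875
  sepia-eyed dumpy-winged: 2618 × 1/16 = 163.625
χ² = Σ (O − E)² / E
  red-eyed long-winged: (1468 − 1472.625)² / 1472.625 = 0.0145
  red-eyed dumpy-winged: (513 − 490.875)² / 490.875 = 0.9972
  sepia-eyed long-winged: (465 − 490.875)² / 490.875 = 1.3639
  sepia-eyed dumpy-winged: (172 − 163.625)² / 163.625 = 0.4287
χ² = 0.0145 + 0.9972 + 1.3639 + 0.4287 = 2.8043 ≈ 2.804

2.804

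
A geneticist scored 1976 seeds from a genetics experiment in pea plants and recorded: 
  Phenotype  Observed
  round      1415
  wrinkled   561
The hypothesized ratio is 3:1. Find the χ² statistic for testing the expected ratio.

12.116

Expected counts for N = 1976 under a 3:1 ratio (total parts = 4):
  round: 1976 × 3/4 = 1482
  wrinkled: 1976 × 1/4 = 494
χ² = Σ (O − E)² / E
  round: (1415 − 1482)² / 1482 = 3.0290
  wrinkled: (561 − 494)² / 494 = 9.0870
χ² = 3.0290 + 9.0870 = 12.116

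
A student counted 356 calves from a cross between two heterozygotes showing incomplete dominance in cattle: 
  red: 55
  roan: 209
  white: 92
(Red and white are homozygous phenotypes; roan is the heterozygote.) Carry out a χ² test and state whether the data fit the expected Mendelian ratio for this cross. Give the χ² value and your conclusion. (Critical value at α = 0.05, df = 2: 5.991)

18.489; not consistent

With incomplete dominance, a heterozygote × heterozygote cross gives a 1:2:1 phenotypic ratio.
Under the 1:2:1 hypothesis (Σ ratio = 4, N = 356):
  red: 356 × 1/4 = 89
  roan: 356 × 2/4 = 178
  white: 356 × 1/4 = 89
χ² = Σ (O − E)² / E
  red: (55 − 89)² / 89 = 12.9888
  roan: (209 − 178)² / 178 = 5.3989
  white: (92 − 89)² / 89 = 0.1011
χ² = 12.9888 + 5.3989 + 0.1011 = 18.4888 ≈ 18.489
Degrees of freedom = 3 − 1 = 2; critical value at α = 0.05 is 5.991.
Since 18.489 > 5.991, we reject the null hypothesis — the data do not fit the 1:2:1 ratio.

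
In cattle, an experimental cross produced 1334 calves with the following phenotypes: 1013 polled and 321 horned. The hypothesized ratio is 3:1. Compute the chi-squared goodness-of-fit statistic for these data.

The 3:1 ratio has 4 parts, so with N = 1334 the expected counts are:
  polled: 1334 × 3/4 = 1000.5
  horned: 1334 × 1/4 = 333.5
χ² = Σ (O − E)² / E
  polled: (1013 − 1000.5)² / 1000.5 = 0.1562
  horned: (321 − 333.5)² / 333.5 = 0.4685
χ² = 0.1562 + 0.4685 = 0.6247 ≈ 0.625

0.625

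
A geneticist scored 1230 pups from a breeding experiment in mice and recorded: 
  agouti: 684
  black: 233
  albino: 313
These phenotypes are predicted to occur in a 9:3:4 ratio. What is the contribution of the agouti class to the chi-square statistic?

Under the 9:3:4 hypothesis (Σ ratio = 16, N = 1230):
  agouti: 1230 × 9/16 = 691.875
  black: 1230 × 3/16 = 230.625
  albino: 1230 × 4/16 = 307.5
Contribution of agouti: (684 − 691.875)² / 691.875 = 0.0896

0.090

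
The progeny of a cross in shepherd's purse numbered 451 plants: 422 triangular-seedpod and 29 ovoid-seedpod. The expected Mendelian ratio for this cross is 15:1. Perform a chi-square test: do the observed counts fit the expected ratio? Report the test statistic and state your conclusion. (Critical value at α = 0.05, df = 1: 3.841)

The 15:1 ratio has 16 parts, so with N = 451 the expected counts are:
  triangular-seedpod: 451 × 15/16 = 422.8125
  ovoid-seedpod: 451 × 1/16 = 28.1875
χ² = Σ (O − E)² / E
  triangular-seedpod: (422 − 422.8125)² / 422.8125 = 0.0016
  ovoid-seedpod: (29 − 28.1875)² / 28.1875 = 0.0234
χ² = 0.0016 + 0.0234 = 0.025
Degrees of freedom = 2 − 1 = 1; critical value at α = 0.05 is 3.841.
Since 0.025 < 3.841, we fail to reject the null hypothesis — the data are consistent with the 15:1 ratio.

0.025; consistent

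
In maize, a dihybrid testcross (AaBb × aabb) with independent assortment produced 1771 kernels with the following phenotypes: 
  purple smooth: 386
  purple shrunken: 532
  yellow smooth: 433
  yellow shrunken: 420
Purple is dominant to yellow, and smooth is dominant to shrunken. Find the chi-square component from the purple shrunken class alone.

A dihybrid testcross with independent assortment gives a 1:1:1:1 ratio.
Total ratio parts = 4. Expected numbers out of 1771:
  purple smooth: 1771 × 1/4 = 442.75
  purple shrunken: 1771 × 1/4 = 442.75
  yellow smooth: 1771 × 1/4 = 442.75
  yellow shrunken: 1771 × 1/4 = 442.75
Contribution of purple shrunken: (532 − 442.75)² / 442.75 = 17.9911

17.991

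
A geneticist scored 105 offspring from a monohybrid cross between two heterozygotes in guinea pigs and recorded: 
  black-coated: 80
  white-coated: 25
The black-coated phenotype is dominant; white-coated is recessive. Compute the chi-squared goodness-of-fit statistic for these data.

For a monohybrid cross between heterozygotes with complete dominance, the expected phenotypic ratio is 3:1.
Under the 3:1 hypothesis (Σ ratio = 4, N = 105):
  black-coated: 105 × 3/4 = 78.75
  white-coated: 105 × 1/4 = 26.25
χ² = Σ (O − E)² / E
  black-coated: (80 − 78.75)² / 78.75 = 0.0198
  white-coated: (25 − 26.25)² / 26.25 = 0.0595
χ² = 0.0198 + 0.0595 = 0.0793 ≈ 0.079

0.079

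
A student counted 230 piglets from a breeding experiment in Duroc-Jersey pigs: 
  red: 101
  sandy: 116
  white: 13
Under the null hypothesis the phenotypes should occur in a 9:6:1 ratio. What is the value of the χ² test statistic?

16.616

The 9:6:1 ratio has 16 parts, so with N = 230 the expected counts are:
  red: 230 × 9/16 = 129.375
  sandy: 230 × 6/16 = 86.25
  white: 230 × 1/16 = 14.375
χ² = Σ (O − E)² / E
  red: (101 − 129.375)² / 129.375 = 6.2233
  sandy: (116 − 86.25)² / 86.25 = 10.2616
  white: (13 − 14.375)² / 14.375 = 0.1315
χ² = 6.2233 + 10.2616 + 0.1315 = 16.6164 ≈ 16.616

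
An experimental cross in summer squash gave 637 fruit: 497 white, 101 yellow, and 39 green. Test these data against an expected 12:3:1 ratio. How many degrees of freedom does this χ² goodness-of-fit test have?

2

A goodness-of-fit test with 3 phenotype classes has df = 3 − 1 = 2.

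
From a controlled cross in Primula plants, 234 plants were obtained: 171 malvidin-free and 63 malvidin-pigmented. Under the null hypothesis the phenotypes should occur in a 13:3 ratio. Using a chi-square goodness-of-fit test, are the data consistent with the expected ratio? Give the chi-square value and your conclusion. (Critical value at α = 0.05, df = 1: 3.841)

Total ratio parts = 16. Expected numbers out of 234:
  malvidin-free: 234 × 13/16 = 190.125
  malvidin-pigmented: 234 × 3/16 = 43.875
χ² = Σ (O − E)² / E
  malvidin-free: (171 − 190.125)² / 190.125 = 1.9238
  malvidin-pigmented: (63 − 43.875)² / 43.875 = 8.3365
χ² = 1.9238 + 8.3365 = 10.2603 ≈ 10.260
Degrees of freedom = 2 − 1 = 1; critical value at α = 0.05 is 3.841.
Since 10.260 > 3.841, we reject the null hypothesis — the data do not fit the 13:3 ratio.

10.260; not consistent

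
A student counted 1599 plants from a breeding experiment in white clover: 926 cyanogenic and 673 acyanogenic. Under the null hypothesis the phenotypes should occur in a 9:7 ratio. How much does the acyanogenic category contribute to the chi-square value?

Expected counts for N = 1599 under a 9:7 ratio (total parts = 16):
  cyanogenic: 1599 × 9/16 = 899.4375
  acyanogenic: 1599 × 7/16 = 699.5625
Contribution of acyanogenic: (673 − 699.5625)² / 699.5625 = 1.0086

1.009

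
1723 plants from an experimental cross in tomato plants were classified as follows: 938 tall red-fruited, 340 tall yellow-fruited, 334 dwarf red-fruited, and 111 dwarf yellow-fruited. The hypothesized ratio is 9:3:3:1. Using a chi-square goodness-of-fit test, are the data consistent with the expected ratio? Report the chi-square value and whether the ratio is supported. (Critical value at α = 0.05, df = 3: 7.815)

2.364; consistent

Total ratio parts = 16. Expected numbers out of 1723:
  tall red-fruited: 1723 × 9/16 = 969.1875
  tall yellow-fruited: 1723 × 3/16 = 323.0625
  dwarf red-fruited: 1723 × 3/16 = 323.0625
  dwarf yellow-fruited: 1723 × 1/16 = 107.6875
χ² = Σ (O − E)² / E
  tall red-fruited: (938 − 969.1875)² / 969.1875 = 1.0036
  tall yellow-fruited: (340 − 323.0625)² / 323.0625 = 0.8880
  dwarf red-fruited: (334 − 323.0625)² / 323.0625 = 0.3703
  dwarf yellow-fruited: (111 − 107.6875)² / 107.6875 = 0.1019
χ² = 1.0036 + 0.8880 + 0.3703 + 0.1019 = 2.3638 ≈ 2.364
Degrees of freedom = 4 − 1 = 3; critical value at α = 0.05 is 7.815.
Since 2.364 < 7.815, we fail to reject the null hypothesis — the data are consistent with the 9:3:3:1 ratio.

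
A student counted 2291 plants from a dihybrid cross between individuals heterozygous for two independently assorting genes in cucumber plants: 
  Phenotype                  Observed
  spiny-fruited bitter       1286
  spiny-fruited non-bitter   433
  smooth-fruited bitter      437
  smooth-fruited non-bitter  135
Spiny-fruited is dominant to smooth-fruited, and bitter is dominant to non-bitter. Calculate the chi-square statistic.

A dihybrid F₂ with independent assortment and complete dominance at both loci gives a 9:3:3:1 phenotypic ratio.
Total ratio parts = 16. Expected numbers out of 2291:
  spiny-fruited bitter: 2291 × 9/16 = 1288.6875
  spiny-fruited non-bitter: 2291 × 3/16 = 429.5625
  smooth-fruited bitter: 2291 × 3/16 = 429.5625
  smooth-fruited non-bitter: 2291 × 1/16 = 143.1875
χ² = Σ (O − E)² / E
  spiny-fruited bitter: (1286 − 1288.6875)² / 1288.6875 = 0.0056
  spiny-fruited non-bitter: (433 − 429.5625)² / 429.5625 = 0.0275
  smooth-fruited bitter: (437 − 429.5625)² / 429.5625 = 0.1288
  smooth-fruited non-bitter: (135 − 143.1875)² / 143.1875 = 0.4682
χ² = 0.0056 + 0.0275 + 0.1288 + 0.4682 = 0.6301 ≈ 0.630

0.630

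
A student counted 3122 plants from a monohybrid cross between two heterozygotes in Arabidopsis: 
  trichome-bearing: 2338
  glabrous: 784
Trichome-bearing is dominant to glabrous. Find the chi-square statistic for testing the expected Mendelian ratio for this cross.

0.021

For a monohybrid cross between heterozygotes with complete dominance, the expected phenotypic ratio is 3:1.
The 3:1 ratio has 4 parts, so with N = 3122 the expected counts are:
  trichome-bearing: 3122 × 3/4 = 2341.5
  glabrous: 3122 × 1/4 = 780.5
χ² = Σ (O − E)² / E
  trichome-bearing: (2338 − 2341.5)² / 2341.5 = 0.0052
  glabrous: (784 − 780.5)² / 780.5 = 0.0157
χ² = 0.0052 + 0.0157 = 0.0209 ≈ 0.021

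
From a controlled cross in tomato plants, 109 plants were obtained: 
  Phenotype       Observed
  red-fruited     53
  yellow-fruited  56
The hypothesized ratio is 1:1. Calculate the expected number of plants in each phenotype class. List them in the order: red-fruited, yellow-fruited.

The 1:1 ratio has 2 parts, so with N = 109 the expected counts are:
  red-fruited: 109 × 1/2 = 54.5
  yellow-fruited: 109 × 1/2 = 54.5

54.5, 54.5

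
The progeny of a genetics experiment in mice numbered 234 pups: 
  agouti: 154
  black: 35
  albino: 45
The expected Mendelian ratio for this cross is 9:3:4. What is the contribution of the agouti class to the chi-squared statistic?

Expected counts for N = 234 under a 9:3:4 ratio (total parts = 16):
  agouti: 234 × 9/16 = 131.625
  black: 234 × 3/16 = 43.875
  albino: 234 × 4/16 = 58.5
Contribution of agouti: (154 − 131.625)² / 131.625 = 3.8035

3.804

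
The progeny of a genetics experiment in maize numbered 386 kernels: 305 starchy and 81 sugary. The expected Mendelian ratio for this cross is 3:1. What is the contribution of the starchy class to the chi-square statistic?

Total ratio parts = 4. Expected numbers out of 386:
  starchy: 386 × 3/4 = 289.5
  sugary: 386 × 1/4 = 96.5
Contribution of starchy: (305 − 289.5)² / 289.5 = 0.8299

0.830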